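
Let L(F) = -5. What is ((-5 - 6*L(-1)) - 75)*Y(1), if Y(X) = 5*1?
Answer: -250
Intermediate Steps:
Y(X) = 5
((-5 - 6*L(-1)) - 75)*Y(1) = ((-5 - 6*(-5)) - 75)*5 = ((-5 + 30) - 75)*5 = (25 - 75)*5 = -50*5 = -250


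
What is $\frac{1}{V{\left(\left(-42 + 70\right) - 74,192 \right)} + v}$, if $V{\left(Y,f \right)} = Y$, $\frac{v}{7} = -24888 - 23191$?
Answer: $- \frac{1}{336599} \approx -2.9709 \cdot 10^{-6}$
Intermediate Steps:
$v = -336553$ ($v = 7 \left(-24888 - 23191\right) = 7 \left(-48079\right) = -336553$)
$\frac{1}{V{\left(\left(-42 + 70\right) - 74,192 \right)} + v} = \frac{1}{\left(\left(-42 + 70\right) - 74\right) - 336553} = \frac{1}{\left(28 - 74\right) - 336553} = \frac{1}{-46 - 336553} = \frac{1}{-336599} = - \frac{1}{336599}$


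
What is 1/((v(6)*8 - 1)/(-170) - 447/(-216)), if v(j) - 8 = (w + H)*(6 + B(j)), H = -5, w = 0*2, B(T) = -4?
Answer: 360/781 ≈ 0.46095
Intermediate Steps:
w = 0
v(j) = -2 (v(j) = 8 + (0 - 5)*(6 - 4) = 8 - 5*2 = 8 - 10 = -2)
1/((v(6)*8 - 1)/(-170) - 447/(-216)) = 1/((-2*8 - 1)/(-170) - 447/(-216)) = 1/((-16 - 1)*(-1/170) - 447*(-1/216)) = 1/(-17*(-1/170) + 149/72) = 1/(⅒ + 149/72) = 1/(781/360) = 360/781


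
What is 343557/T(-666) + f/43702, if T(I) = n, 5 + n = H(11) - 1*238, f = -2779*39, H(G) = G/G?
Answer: -3760089054/2643971 ≈ -1422.1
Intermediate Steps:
H(G) = 1
f = -108381
n = -242 (n = -5 + (1 - 1*238) = -5 + (1 - 238) = -5 - 237 = -242)
T(I) = -242
343557/T(-666) + f/43702 = 343557/(-242) - 108381/43702 = 343557*(-1/242) - 108381*1/43702 = -343557/242 - 108381/43702 = -3760089054/2643971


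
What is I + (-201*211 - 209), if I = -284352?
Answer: -326972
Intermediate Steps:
I + (-201*211 - 209) = -284352 + (-201*211 - 209) = -284352 + (-42411 - 209) = -284352 - 42620 = -326972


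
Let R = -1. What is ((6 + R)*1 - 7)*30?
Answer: -60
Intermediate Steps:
((6 + R)*1 - 7)*30 = ((6 - 1)*1 - 7)*30 = (5*1 - 7)*30 = (5 - 7)*30 = -2*30 = -60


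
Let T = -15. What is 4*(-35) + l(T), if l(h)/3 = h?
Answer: -185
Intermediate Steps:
l(h) = 3*h
4*(-35) + l(T) = 4*(-35) + 3*(-15) = -140 - 45 = -185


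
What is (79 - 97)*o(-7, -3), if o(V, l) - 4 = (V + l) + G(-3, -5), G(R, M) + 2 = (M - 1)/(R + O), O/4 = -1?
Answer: 900/7 ≈ 128.57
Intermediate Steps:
O = -4 (O = 4*(-1) = -4)
G(R, M) = -2 + (-1 + M)/(-4 + R) (G(R, M) = -2 + (M - 1)/(R - 4) = -2 + (-1 + M)/(-4 + R))
o(V, l) = 20/7 + V + l (o(V, l) = 4 + ((V + l) + (7 - 5 - 2*(-3))/(-4 - 3)) = 4 + ((V + l) + (7 - 5 + 6)/(-7)) = 4 + ((V + l) - ⅐*8) = 4 + ((V + l) - 8/7) = 4 + (-8/7 + V + l) = 20/7 + V + l)
(79 - 97)*o(-7, -3) = (79 - 97)*(20/7 - 7 - 3) = -18*(-50/7) = 900/7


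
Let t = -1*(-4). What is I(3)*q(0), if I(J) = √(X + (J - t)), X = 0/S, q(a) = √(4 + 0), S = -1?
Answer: 2*I ≈ 2.0*I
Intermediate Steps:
q(a) = 2 (q(a) = √4 = 2)
t = 4
X = 0 (X = 0/(-1) = 0*(-1) = 0)
I(J) = √(-4 + J) (I(J) = √(0 + (J - 1*4)) = √(0 + (J - 4)) = √(0 + (-4 + J)) = √(-4 + J))
I(3)*q(0) = √(-4 + 3)*2 = √(-1)*2 = I*2 = 2*I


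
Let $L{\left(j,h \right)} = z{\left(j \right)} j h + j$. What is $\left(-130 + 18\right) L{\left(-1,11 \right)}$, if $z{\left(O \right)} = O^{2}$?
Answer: $1344$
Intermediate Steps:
$L{\left(j,h \right)} = j + h j^{3}$ ($L{\left(j,h \right)} = j^{2} j h + j = j^{3} h + j = h j^{3} + j = j + h j^{3}$)
$\left(-130 + 18\right) L{\left(-1,11 \right)} = \left(-130 + 18\right) \left(-1 + 11 \left(-1\right)^{3}\right) = - 112 \left(-1 + 11 \left(-1\right)\right) = - 112 \left(-1 - 11\right) = \left(-112\right) \left(-12\right) = 1344$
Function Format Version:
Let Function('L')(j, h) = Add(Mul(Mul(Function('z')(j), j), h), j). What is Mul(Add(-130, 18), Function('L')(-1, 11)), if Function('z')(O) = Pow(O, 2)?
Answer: 1344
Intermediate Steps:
Function('L')(j, h) = Add(j, Mul(h, Pow(j, 3))) (Function('L')(j, h) = Add(Mul(Mul(Pow(j, 2), j), h), j) = Add(Mul(Pow(j, 3), h), j) = Add(Mul(h, Pow(j, 3)), j) = Add(j, Mul(h, Pow(j, 3))))
Mul(Add(-130, 18), Function('L')(-1, 11)) = Mul(Add(-130, 18), Add(-1, Mul(11, Pow(-1, 3)))) = Mul(-112, Add(-1, Mul(11, -1))) = Mul(-112, Add(-1, -11)) = Mul(-112, -12) = 1344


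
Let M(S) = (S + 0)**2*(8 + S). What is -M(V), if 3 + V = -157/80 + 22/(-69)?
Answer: -12754410416863/168196608000 ≈ -75.830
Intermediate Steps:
V = -29153/5520 (V = -3 + (-157/80 + 22/(-69)) = -3 + (-157*1/80 + 22*(-1/69)) = -3 + (-157/80 - 22/69) = -3 - 12593/5520 = -29153/5520 ≈ -5.2813)
M(S) = S**2*(8 + S)
-M(V) = -(-29153/5520)**2*(8 - 29153/5520) = -849897409*15007/(30470400*5520) = -1*12754410416863/168196608000 = -12754410416863/168196608000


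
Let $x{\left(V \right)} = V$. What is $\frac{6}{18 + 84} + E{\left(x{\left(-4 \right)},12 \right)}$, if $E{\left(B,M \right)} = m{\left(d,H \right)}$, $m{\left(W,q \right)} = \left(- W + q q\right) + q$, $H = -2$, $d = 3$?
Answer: $- \frac{16}{17} \approx -0.94118$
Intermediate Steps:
$m{\left(W,q \right)} = q + q^{2} - W$ ($m{\left(W,q \right)} = \left(- W + q^{2}\right) + q = \left(q^{2} - W\right) + q = q + q^{2} - W$)
$E{\left(B,M \right)} = -1$ ($E{\left(B,M \right)} = -2 + \left(-2\right)^{2} - 3 = -2 + 4 - 3 = -1$)
$\frac{6}{18 + 84} + E{\left(x{\left(-4 \right)},12 \right)} = \frac{6}{18 + 84} - 1 = \frac{6}{102} - 1 = 6 \cdot \frac{1}{102} - 1 = \frac{1}{17} - 1 = - \frac{16}{17}$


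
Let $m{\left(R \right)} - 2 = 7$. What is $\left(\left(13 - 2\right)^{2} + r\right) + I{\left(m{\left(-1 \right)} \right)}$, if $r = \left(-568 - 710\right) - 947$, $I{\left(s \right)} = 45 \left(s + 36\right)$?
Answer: $-79$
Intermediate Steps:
$m{\left(R \right)} = 9$ ($m{\left(R \right)} = 2 + 7 = 9$)
$I{\left(s \right)} = 1620 + 45 s$ ($I{\left(s \right)} = 45 \left(36 + s\right) = 1620 + 45 s$)
$r = -2225$ ($r = -1278 - 947 = -2225$)
$\left(\left(13 - 2\right)^{2} + r\right) + I{\left(m{\left(-1 \right)} \right)} = \left(\left(13 - 2\right)^{2} - 2225\right) + \left(1620 + 45 \cdot 9\right) = \left(11^{2} - 2225\right) + \left(1620 + 405\right) = \left(121 - 2225\right) + 2025 = -2104 + 2025 = -79$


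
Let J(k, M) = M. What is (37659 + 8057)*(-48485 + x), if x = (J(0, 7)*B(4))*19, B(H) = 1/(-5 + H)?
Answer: -2222620488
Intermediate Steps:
x = -133 (x = (7/(-5 + 4))*19 = (7/(-1))*19 = (7*(-1))*19 = -7*19 = -133)
(37659 + 8057)*(-48485 + x) = (37659 + 8057)*(-48485 - 133) = 45716*(-48618) = -2222620488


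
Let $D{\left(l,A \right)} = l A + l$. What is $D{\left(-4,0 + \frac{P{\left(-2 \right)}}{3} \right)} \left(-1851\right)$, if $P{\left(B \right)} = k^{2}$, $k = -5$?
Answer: $69104$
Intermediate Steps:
$P{\left(B \right)} = 25$ ($P{\left(B \right)} = \left(-5\right)^{2} = 25$)
$D{\left(l,A \right)} = l + A l$ ($D{\left(l,A \right)} = A l + l = l + A l$)
$D{\left(-4,0 + \frac{P{\left(-2 \right)}}{3} \right)} \left(-1851\right) = - 4 \left(1 + \left(0 + \frac{25}{3}\right)\right) \left(-1851\right) = - 4 \left(1 + \frac{25}{3}\right) \left(-1851\right) = \left(-4\right) \frac{28}{3} \left(-1851\right) = \left(- \frac{112}{3}\right) \left(-1851\right) = 69104$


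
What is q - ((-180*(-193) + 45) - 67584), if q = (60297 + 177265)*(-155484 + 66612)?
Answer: -21112577265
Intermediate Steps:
q = -21112610064 (q = 237562*(-88872) = -21112610064)
q - ((-180*(-193) + 45) - 67584) = -21112610064 - ((-180*(-193) + 45) - 67584) = -21112610064 - ((34740 + 45) - 67584) = -21112610064 - (34785 - 67584) = -21112610064 - 1*(-32799) = -21112610064 + 32799 = -21112577265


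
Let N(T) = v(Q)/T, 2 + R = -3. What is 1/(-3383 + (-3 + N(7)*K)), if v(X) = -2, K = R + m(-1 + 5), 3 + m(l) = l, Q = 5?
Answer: -7/23694 ≈ -0.00029543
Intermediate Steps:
R = -5 (R = -2 - 3 = -5)
m(l) = -3 + l
K = -4 (K = -5 + (-3 + (-1 + 5)) = -5 + (-3 + 4) = -5 + 1 = -4)
N(T) = -2/T
1/(-3383 + (-3 + N(7)*K)) = 1/(-3383 + (-3 - 2/7*(-4))) = 1/(-3383 + (-3 + 8/7)) = 1/(-3383 - 13/7) = 1/(-23694/7) = -7/23694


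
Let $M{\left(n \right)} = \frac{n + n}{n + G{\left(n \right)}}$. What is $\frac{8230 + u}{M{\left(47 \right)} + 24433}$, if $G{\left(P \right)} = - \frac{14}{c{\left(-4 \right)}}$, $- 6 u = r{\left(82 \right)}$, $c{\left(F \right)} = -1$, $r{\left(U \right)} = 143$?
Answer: $\frac{3003457}{8943042} \approx 0.33584$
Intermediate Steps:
$u = - \frac{143}{6}$ ($u = \left(- \frac{1}{6}\right) 143 = - \frac{143}{6} \approx -23.833$)
$G{\left(P \right)} = 14$ ($G{\left(P \right)} = - \frac{14}{-1} = \left(-14\right) \left(-1\right) = 14$)
$M{\left(n \right)} = \frac{2 n}{14 + n}$ ($M{\left(n \right)} = \frac{n + n}{n + 14} = \frac{2 n}{14 + n}$)
$\frac{8230 + u}{M{\left(47 \right)} + 24433} = \frac{8230 - \frac{143}{6}}{2 \cdot 47 \frac{1}{14 + 47} + 24433} = \frac{49237}{6 \left(2 \cdot 47 \cdot \frac{1}{61} + 24433\right)} = \frac{49237}{6 \left(\frac{94}{61} + 24433\right)} = \frac{49237}{6 \cdot \frac{1490507}{61}} = \frac{49237}{6} \cdot \frac{61}{1490507} = \frac{3003457}{8943042}$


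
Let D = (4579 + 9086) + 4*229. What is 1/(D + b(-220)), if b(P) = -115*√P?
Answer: 14581/215515061 + 230*I*√55/215515061 ≈ 6.7657e-5 + 7.9146e-6*I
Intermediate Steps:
D = 14581 (D = 13665 + 916 = 14581)
1/(D + b(-220)) = 1/(14581 - 230*I*√55)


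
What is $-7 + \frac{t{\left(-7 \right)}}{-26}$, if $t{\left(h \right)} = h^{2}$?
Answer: $- \frac{231}{26} \approx -8.8846$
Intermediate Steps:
$-7 + \frac{t{\left(-7 \right)}}{-26} = -7 + \frac{\left(-7\right)^{2}}{-26} = -7 + 49 \left(- \frac{1}{26}\right) = -7 - \frac{49}{26} = - \frac{231}{26}$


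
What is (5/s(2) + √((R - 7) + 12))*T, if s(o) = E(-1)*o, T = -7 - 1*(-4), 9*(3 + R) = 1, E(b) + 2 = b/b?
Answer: 15/2 - √19 ≈ 3.1411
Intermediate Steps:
E(b) = -1 (E(b) = -2 + b/b = -2 + 1 = -1)
R = -26/9 (R = -3 + (⅑)*1 = -3 + ⅑ = -26/9 ≈ -2.8889)
T = -3 (T = -7 + 4 = -3)
s(o) = -o
(5/s(2) + √((R - 7) + 12))*T = (5/((-1*2)) + √((-26/9 - 7) + 12))*(-3) = (5/(-2) + √(-89/9 + 12))*(-3) = (5*(-½) + √(19/9))*(-3) = (-5/2 + √19/3)*(-3) = 15/2 - √19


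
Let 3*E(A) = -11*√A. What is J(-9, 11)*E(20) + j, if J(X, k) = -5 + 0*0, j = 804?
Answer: 804 + 110*√5/3 ≈ 885.99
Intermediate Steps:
J(X, k) = -5 (J(X, k) = -5 + 0 = -5)
E(A) = -11*√A/3 (E(A) = (-11*√A)/3 = -11*√A/3)
J(-9, 11)*E(20) + j = -(-55)*√20/3 + 804 = -(-55)*2*√5/3 + 804 = -(-110)*√5/3 + 804 = 110*√5/3 + 804 = 804 + 110*√5/3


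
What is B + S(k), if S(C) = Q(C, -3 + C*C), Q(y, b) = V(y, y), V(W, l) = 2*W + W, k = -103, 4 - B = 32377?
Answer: -32682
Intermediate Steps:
B = -32373 (B = 4 - 1*32377 = 4 - 32377 = -32373)
V(W, l) = 3*W
Q(y, b) = 3*y
S(C) = 3*C
B + S(k) = -32373 + 3*(-103) = -32373 - 309 = -32682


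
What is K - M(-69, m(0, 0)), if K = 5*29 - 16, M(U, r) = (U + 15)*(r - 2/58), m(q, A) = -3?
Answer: -1011/29 ≈ -34.862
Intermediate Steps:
M(U, r) = (15 + U)*(-1/29 + r) (M(U, r) = (15 + U)*(r - 2*1/58) = (15 + U)*(r - 1/29) = (15 + U)*(-1/29 + r))
K = 129 (K = 145 - 16 = 129)
K - M(-69, m(0, 0)) = 129 - (-15/29 + 15*(-3) - 1/29*(-69) - 69*(-3)) = 129 - (-15/29 - 45 + 69/29 + 207) = 129 - 1*4752/29 = 129 - 4752/29 = -1011/29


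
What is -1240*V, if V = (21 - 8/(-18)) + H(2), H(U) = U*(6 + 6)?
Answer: -507160/9 ≈ -56351.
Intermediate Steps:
H(U) = 12*U (H(U) = U*12 = 12*U)
V = 409/9 (V = (21 - 8/(-18)) + 12*2 = (21 - 8*(-1/18)) + 24 = (21 + 4/9) + 24 = 193/9 + 24 = 409/9 ≈ 45.444)
-1240*V = -1240*409/9 = -507160/9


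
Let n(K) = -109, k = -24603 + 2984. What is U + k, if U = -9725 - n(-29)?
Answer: -31235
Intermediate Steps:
k = -21619
U = -9616 (U = -9725 - 1*(-109) = -9725 + 109 = -9616)
U + k = -9616 - 21619 = -31235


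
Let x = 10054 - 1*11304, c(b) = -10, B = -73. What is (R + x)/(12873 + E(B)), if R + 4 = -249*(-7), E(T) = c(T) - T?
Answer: 163/4312 ≈ 0.037802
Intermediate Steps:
x = -1250 (x = 10054 - 11304 = -1250)
E(T) = -10 - T
R = 1739 (R = -4 - 249*(-7) = -4 + 1743 = 1739)
(R + x)/(12873 + E(B)) = (1739 - 1250)/(12873 + (-10 - 1*(-73))) = 489/(12873 + (-10 + 73)) = 489/(12873 + 63) = 489/12936 = 489*(1/12936) = 163/4312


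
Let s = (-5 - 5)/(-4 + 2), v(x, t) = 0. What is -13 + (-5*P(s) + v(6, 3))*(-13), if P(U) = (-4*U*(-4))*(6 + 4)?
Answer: 51987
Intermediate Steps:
s = 5 (s = -10/(-2) = -10*(-½) = 5)
P(U) = 160*U (P(U) = (16*U)*10 = 160*U)
-13 + (-5*P(s) + v(6, 3))*(-13) = -13 + (-800*5 + 0)*(-13) = -13 + (-5*800 + 0)*(-13) = -13 + (-4000 + 0)*(-13) = -13 - 4000*(-13) = -13 + 52000 = 51987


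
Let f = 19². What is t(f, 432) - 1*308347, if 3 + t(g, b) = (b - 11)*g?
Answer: -156369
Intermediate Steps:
f = 361
t(g, b) = -3 + g*(-11 + b) (t(g, b) = -3 + (b - 11)*g = -3 + (-11 + b)*g = -3 + g*(-11 + b))
t(f, 432) - 1*308347 = (-3 - 11*361 + 432*361) - 1*308347 = (-3 - 3971 + 155952) - 308347 = 151978 - 308347 = -156369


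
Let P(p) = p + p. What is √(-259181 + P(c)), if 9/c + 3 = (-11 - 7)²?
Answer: I*√2967362627/107 ≈ 509.1*I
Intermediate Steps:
c = 3/107 (c = 9/(-3 + (-11 - 7)²) = 9/(-3 + (-18)²) = 9/(-3 + 324) = 9/321 = 9*(1/321) = 3/107 ≈ 0.028037)
P(p) = 2*p
√(-259181 + P(c)) = √(-259181 + 2*(3/107)) = √(-259181 + 6/107) = √(-27732361/107) = I*√2967362627/107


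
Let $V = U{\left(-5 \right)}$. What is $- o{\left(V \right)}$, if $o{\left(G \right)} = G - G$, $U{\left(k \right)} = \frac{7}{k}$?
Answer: $0$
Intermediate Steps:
$V = - \frac{7}{5}$ ($V = \frac{7}{-5} = 7 \left(- \frac{1}{5}\right) = - \frac{7}{5} \approx -1.4$)
$o{\left(G \right)} = 0$
$- o{\left(V \right)} = \left(-1\right) 0 = 0$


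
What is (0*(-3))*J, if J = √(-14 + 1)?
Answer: 0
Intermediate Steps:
J = I*√13 (J = √(-13) = I*√13 ≈ 3.6056*I)
(0*(-3))*J = (0*(-3))*(I*√13) = 0*(I*√13) = 0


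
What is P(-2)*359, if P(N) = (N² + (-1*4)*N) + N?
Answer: 3590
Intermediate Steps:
P(N) = N² - 3*N (P(N) = (N² - 4*N) + N = N² - 3*N)
P(-2)*359 = -2*(-3 - 2)*359 = -2*(-5)*359 = 10*359 = 3590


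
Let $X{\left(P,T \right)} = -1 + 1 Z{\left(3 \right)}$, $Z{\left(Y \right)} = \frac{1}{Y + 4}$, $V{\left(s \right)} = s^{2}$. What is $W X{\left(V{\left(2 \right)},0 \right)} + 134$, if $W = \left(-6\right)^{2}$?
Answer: $\frac{722}{7} \approx 103.14$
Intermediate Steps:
$W = 36$
$Z{\left(Y \right)} = \frac{1}{4 + Y}$
$X{\left(P,T \right)} = - \frac{6}{7}$ ($X{\left(P,T \right)} = -1 + 1 \frac{1}{4 + 3} = -1 + 1 \cdot \frac{1}{7} = -1 + \frac{1}{7} = - \frac{6}{7}$)
$W X{\left(V{\left(2 \right)},0 \right)} + 134 = 36 \left(- \frac{6}{7}\right) + 134 = - \frac{216}{7} + 134 = \frac{722}{7}$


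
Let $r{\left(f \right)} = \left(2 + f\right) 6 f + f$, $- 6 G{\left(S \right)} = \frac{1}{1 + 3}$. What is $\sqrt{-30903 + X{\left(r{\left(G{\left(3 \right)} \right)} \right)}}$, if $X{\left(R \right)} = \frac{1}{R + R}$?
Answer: $\frac{i \sqrt{8931239}}{17} \approx 175.8 i$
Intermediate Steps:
$G{\left(S \right)} = - \frac{1}{24}$ ($G{\left(S \right)} = - \frac{1}{6 \left(1 + 3\right)} = - \frac{1}{6 \cdot 4} = \left(- \frac{1}{6}\right) \frac{1}{4} = - \frac{1}{24}$)
$r{\left(f \right)} = f + f \left(12 + 6 f\right)$ ($r{\left(f \right)} = \left(12 + 6 f\right) f + f = f \left(12 + 6 f\right) + f = f + f \left(12 + 6 f\right)$)
$X{\left(R \right)} = \frac{1}{2 R}$
$\sqrt{-30903 + X{\left(r{\left(G{\left(3 \right)} \right)} \right)}} = \sqrt{-30903 + \frac{1}{2 \left(- \frac{13 + 6 \left(- \frac{1}{24}\right)}{24}\right)}} = \sqrt{-30903 + \frac{1}{2 \left(- \frac{13 - \frac{1}{4}}{24}\right)}} = \sqrt{-30903 + \frac{1}{2 \left(\left(- \frac{1}{24}\right) \frac{51}{4}\right)}} = \sqrt{-30903 + \frac{1}{2 \left(- \frac{17}{32}\right)}} = \sqrt{-30903 + \frac{1}{2} \left(- \frac{32}{17}\right)} = \sqrt{-30903 - \frac{16}{17}} = \sqrt{- \frac{525367}{17}} = \frac{i \sqrt{8931239}}{17}$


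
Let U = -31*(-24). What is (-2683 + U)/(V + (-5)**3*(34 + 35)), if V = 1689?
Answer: 1939/6936 ≈ 0.27956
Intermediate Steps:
U = 744
(-2683 + U)/(V + (-5)**3*(34 + 35)) = (-2683 + 744)/(1689 + (-5)**3*(34 + 35)) = -1939/(1689 - 125*69) = -1939/(1689 - 8625) = -1939/(-6936) = -1939*(-1/6936) = 1939/6936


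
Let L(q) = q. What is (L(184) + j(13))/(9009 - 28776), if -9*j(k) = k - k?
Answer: -184/19767 ≈ -0.0093084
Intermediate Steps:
j(k) = 0 (j(k) = -(k - k)/9 = -1/9*0 = 0)
(L(184) + j(13))/(9009 - 28776) = (184 + 0)/(9009 - 28776) = 184/(-19767) = 184*(-1/19767) = -184/19767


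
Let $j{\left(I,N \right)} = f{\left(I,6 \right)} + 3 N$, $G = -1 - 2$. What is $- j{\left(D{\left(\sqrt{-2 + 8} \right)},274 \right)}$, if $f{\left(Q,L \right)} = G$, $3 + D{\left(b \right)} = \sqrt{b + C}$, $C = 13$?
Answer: $-819$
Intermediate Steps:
$G = -3$
$D{\left(b \right)} = -3 + \sqrt{13 + b}$ ($D{\left(b \right)} = -3 + \sqrt{b + 13} = -3 + \sqrt{13 + b}$)
$f{\left(Q,L \right)} = -3$
$j{\left(I,N \right)} = -3 + 3 N$
$- j{\left(D{\left(\sqrt{-2 + 8} \right)},274 \right)} = - (-3 + 3 \cdot 274) = - (-3 + 822) = \left(-1\right) 819 = -819$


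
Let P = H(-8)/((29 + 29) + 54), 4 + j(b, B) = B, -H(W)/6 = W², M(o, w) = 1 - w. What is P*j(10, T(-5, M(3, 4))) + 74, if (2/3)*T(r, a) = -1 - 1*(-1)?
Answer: 614/7 ≈ 87.714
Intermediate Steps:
T(r, a) = 0 (T(r, a) = 3*(-1 - 1*(-1))/2 = 3*(-1 + 1)/2 = (3/2)*0 = 0)
H(W) = -6*W²
j(b, B) = -4 + B
P = -24/7 (P = (-6*(-8)²)/((29 + 29) + 54) = (-6*64)/(58 + 54) = -384/112 = -384*1/112 = -24/7 ≈ -3.4286)
P*j(10, T(-5, M(3, 4))) + 74 = -24*(-4 + 0)/7 + 74 = -24/7*(-4) + 74 = 96/7 + 74 = 614/7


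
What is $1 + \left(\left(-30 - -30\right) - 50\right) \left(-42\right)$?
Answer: $2101$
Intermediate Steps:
$1 + \left(\left(-30 - -30\right) - 50\right) \left(-42\right) = 1 + \left(\left(-30 + 30\right) - 50\right) \left(-42\right) = 1 + \left(0 - 50\right) \left(-42\right) = 1 - -2100 = 1 + 2100 = 2101$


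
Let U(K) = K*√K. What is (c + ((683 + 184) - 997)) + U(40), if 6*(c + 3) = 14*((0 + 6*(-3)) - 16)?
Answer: -637/3 + 80*√10 ≈ 40.649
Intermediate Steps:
c = -247/3 (c = -3 + (14*((0 + 6*(-3)) - 16))/6 = -3 + (14*((0 - 18) - 16))/6 = -3 + (14*(-18 - 16))/6 = -3 + (14*(-34))/6 = -3 + (⅙)*(-476) = -3 - 238/3 = -247/3 ≈ -82.333)
U(K) = K^(3/2)
(c + ((683 + 184) - 997)) + U(40) = (-247/3 + ((683 + 184) - 997)) + 40^(3/2) = (-247/3 + (867 - 997)) + 80*√10 = (-247/3 - 130) + 80*√10 = -637/3 + 80*√10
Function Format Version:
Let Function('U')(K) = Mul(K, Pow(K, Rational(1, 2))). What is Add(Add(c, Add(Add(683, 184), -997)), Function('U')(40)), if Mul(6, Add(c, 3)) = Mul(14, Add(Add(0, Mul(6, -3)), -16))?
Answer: Add(Rational(-637, 3), Mul(80, Pow(10, Rational(1, 2)))) ≈ 40.649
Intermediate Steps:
c = Rational(-247, 3) (c = Add(-3, Mul(Rational(1, 6), Mul(14, Add(Add(0, Mul(6, -3)), -16)))) = Add(-3, Mul(Rational(1, 6), Mul(14, Add(Add(0, -18), -16)))) = Add(-3, Mul(Rational(1, 6), Mul(14, Add(-18, -16)))) = Add(-3, Mul(Rational(1, 6), Mul(14, -34))) = Add(-3, Mul(Rational(1, 6), -476)) = Add(-3, Rational(-238, 3)) = Rational(-247, 3) ≈ -82.333)
Function('U')(K) = Pow(K, Rational(3, 2))
Add(Add(c, Add(Add(683, 184), -997)), Function('U')(40)) = Add(Add(Rational(-247, 3), Add(Add(683, 184), -997)), Pow(40, Rational(3, 2))) = Add(Add(Rational(-247, 3), Add(867, -997)), Mul(80, Pow(10, Rational(1, 2)))) = Add(Add(Rational(-247, 3), -130), Mul(80, Pow(10, Rational(1, 2)))) = Add(Rational(-637, 3), Mul(80, Pow(10, Rational(1, 2))))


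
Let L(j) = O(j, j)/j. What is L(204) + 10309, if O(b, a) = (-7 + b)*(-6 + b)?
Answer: 357007/34 ≈ 10500.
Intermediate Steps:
L(j) = (42 + j² - 13*j)/j
L(204) + 10309 = (-13 + 204 + 42/204) + 10309 = (-13 + 204 + 42*(1/204)) + 10309 = (-13 + 204 + 7/34) + 10309 = 6501/34 + 10309 = 357007/34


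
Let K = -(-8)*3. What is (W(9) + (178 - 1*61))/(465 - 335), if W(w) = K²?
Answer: 693/130 ≈ 5.3308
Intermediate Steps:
K = 24 (K = -4*(-6) = 24)
W(w) = 576 (W(w) = 24² = 576)
(W(9) + (178 - 1*61))/(465 - 335) = (576 + (178 - 1*61))/(465 - 335) = (576 + (178 - 61))/130 = (576 + 117)*(1/130) = 693*(1/130) = 693/130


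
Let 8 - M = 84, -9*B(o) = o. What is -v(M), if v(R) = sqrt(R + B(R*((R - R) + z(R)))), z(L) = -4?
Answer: -2*I*sqrt(247)/3 ≈ -10.477*I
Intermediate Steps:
B(o) = -o/9
M = -76 (M = 8 - 1*84 = 8 - 84 = -76)
v(R) = sqrt(13)*sqrt(R)/3 (v(R) = sqrt(R - R*((R - R) - 4)/9) = sqrt(R - R*(0 - 4)/9) = sqrt(R - R*(-4)/9) = sqrt(R - (-4)*R/9) = sqrt(R + 4*R/9) = sqrt(13*R/9) = sqrt(13)*sqrt(R)/3)
-v(M) = -sqrt(13)*sqrt(-76)/3 = -sqrt(13)*2*I*sqrt(19)/3 = -2*I*sqrt(247)/3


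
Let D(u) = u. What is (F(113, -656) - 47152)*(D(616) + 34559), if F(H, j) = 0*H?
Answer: -1658571600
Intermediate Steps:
F(H, j) = 0
(F(113, -656) - 47152)*(D(616) + 34559) = (0 - 47152)*(616 + 34559) = -47152*35175 = -1658571600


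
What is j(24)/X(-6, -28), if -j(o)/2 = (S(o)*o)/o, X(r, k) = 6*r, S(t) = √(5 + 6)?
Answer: √11/18 ≈ 0.18426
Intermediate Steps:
S(t) = √11
j(o) = -2*√11 (j(o) = -2*√11*o/o = -2*o*√11/o = -2*√11)
j(24)/X(-6, -28) = (-2*√11)/((6*(-6))) = -2*√11/(-36) = -2*√11*(-1/36) = √11/18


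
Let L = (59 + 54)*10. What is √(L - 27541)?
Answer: 49*I*√11 ≈ 162.51*I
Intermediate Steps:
L = 1130 (L = 113*10 = 1130)
√(L - 27541) = √(1130 - 27541) = √(-26411) = 49*I*√11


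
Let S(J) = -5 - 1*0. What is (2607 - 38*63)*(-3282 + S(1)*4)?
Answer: -703326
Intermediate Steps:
S(J) = -5 (S(J) = -5 + 0 = -5)
(2607 - 38*63)*(-3282 + S(1)*4) = (2607 - 38*63)*(-3282 - 5*4) = (2607 - 2394)*(-3282 - 20) = 213*(-3302) = -703326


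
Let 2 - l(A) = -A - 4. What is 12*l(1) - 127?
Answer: -43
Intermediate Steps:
l(A) = 6 + A (l(A) = 2 - (-A - 4) = 2 - (-4 - A) = 2 + (4 + A) = 6 + A)
12*l(1) - 127 = 12*(6 + 1) - 127 = 12*7 - 127 = 84 - 127 = -43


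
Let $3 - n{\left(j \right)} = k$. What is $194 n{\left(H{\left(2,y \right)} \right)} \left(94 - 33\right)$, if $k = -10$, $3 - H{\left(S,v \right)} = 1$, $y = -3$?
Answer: $153842$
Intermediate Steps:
$H{\left(S,v \right)} = 2$ ($H{\left(S,v \right)} = 3 - 1 = 2$)
$n{\left(j \right)} = 13$ ($n{\left(j \right)} = 3 - -10 = 3 + 10 = 13$)
$194 n{\left(H{\left(2,y \right)} \right)} \left(94 - 33\right) = 194 \cdot 13 \left(94 - 33\right) = 2522 \cdot 61 = 153842$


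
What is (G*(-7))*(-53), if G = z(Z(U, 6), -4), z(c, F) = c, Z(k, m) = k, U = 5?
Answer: 1855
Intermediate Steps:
G = 5
(G*(-7))*(-53) = (5*(-7))*(-53) = -35*(-53) = 1855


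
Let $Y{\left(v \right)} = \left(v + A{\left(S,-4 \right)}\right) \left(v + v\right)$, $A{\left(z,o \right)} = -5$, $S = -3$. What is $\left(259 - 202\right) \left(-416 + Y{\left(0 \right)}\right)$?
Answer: $-23712$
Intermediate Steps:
$Y{\left(v \right)} = 2 v \left(-5 + v\right)$ ($Y{\left(v \right)} = \left(v - 5\right) \left(v + v\right) = \left(-5 + v\right) 2 v = 2 v \left(-5 + v\right)$)
$\left(259 - 202\right) \left(-416 + Y{\left(0 \right)}\right) = \left(259 - 202\right) \left(-416 + 2 \cdot 0 \left(-5 + 0\right)\right) = 57 \left(-416 + 2 \cdot 0 \left(-5\right)\right) = 57 \left(-416 + 0\right) = 57 \left(-416\right) = -23712$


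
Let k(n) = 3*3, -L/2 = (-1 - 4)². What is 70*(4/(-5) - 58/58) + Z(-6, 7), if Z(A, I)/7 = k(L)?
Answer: -63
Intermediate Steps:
L = -50 (L = -2*(-1 - 4)² = -2*(-5)² = -2*25 = -50)
k(n) = 9
Z(A, I) = 63 (Z(A, I) = 7*9 = 63)
70*(4/(-5) - 58/58) + Z(-6, 7) = 70*(4/(-5) - 58/58) + 63 = 70*(4*(-⅕) - 58*1/58) + 63 = 70*(-⅘ - 1) + 63 = 70*(-9/5) + 63 = -126 + 63 = -63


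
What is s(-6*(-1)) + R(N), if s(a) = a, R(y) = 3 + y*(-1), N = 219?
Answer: -210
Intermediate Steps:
R(y) = 3 - y
s(-6*(-1)) + R(N) = -6*(-1) + (3 - 1*219) = 6 + (3 - 219) = 6 - 216 = -210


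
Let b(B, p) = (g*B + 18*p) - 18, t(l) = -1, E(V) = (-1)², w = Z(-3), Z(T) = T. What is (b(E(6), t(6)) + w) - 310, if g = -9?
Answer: -358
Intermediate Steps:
w = -3
E(V) = 1
b(B, p) = -18 - 9*B + 18*p (b(B, p) = (-9*B + 18*p) - 18 = -18 - 9*B + 18*p)
(b(E(6), t(6)) + w) - 310 = ((-18 - 9*1 + 18*(-1)) - 3) - 310 = ((-18 - 9 - 18) - 3) - 310 = (-45 - 3) - 310 = -48 - 310 = -358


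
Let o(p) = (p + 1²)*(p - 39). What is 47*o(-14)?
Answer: 32383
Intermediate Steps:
o(p) = (1 + p)*(-39 + p) (o(p) = (p + 1)*(-39 + p) = (1 + p)*(-39 + p))
47*o(-14) = 47*(-39 + (-14)² - 38*(-14)) = 47*(-39 + 196 + 532) = 47*689 = 32383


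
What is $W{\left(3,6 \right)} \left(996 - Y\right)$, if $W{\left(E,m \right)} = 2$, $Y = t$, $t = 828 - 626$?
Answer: $1588$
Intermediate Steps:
$t = 202$
$Y = 202$
$W{\left(3,6 \right)} \left(996 - Y\right) = 2 \left(996 - 202\right) = 2 \cdot 794 = 1588$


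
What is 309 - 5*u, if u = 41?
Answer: 104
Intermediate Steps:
309 - 5*u = 309 - 5*41 = 309 - 1*205 = 309 - 205 = 104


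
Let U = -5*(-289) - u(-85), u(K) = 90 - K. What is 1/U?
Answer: 1/1270 ≈ 0.00078740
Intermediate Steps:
U = 1270 (U = -5*(-289) - (90 - 1*(-85)) = 1445 - (90 + 85) = 1445 - 1*175 = 1445 - 175 = 1270)
1/U = 1/1270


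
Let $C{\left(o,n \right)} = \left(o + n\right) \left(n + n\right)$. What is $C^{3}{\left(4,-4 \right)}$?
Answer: $0$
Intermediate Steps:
$C{\left(o,n \right)} = 2 n \left(n + o\right)$ ($C{\left(o,n \right)} = \left(n + o\right) 2 n = 2 n \left(n + o\right)$)
$C^{3}{\left(4,-4 \right)} = \left(2 \left(-4\right) \left(-4 + 4\right)\right)^{3} = \left(2 \left(-4\right) 0\right)^{3} = 0^{3} = 0$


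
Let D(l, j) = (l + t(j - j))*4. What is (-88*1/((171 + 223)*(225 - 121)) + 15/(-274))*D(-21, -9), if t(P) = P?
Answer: 1676724/350857 ≈ 4.7789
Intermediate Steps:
D(l, j) = 4*l (D(l, j) = (l + (j - j))*4 = (l + 0)*4 = l*4 = 4*l)
(-88*1/((171 + 223)*(225 - 121)) + 15/(-274))*D(-21, -9) = (-88*1/((171 + 223)*(225 - 121)) + 15/(-274))*(4*(-21)) = (-88/(104*394) + 15*(-1/274))*(-84) = (-88/40976 - 15/274)*(-84) = (-88*1/40976 - 15/274)*(-84) = (-11/5122 - 15/274)*(-84) = -19961/350857*(-84) = 1676724/350857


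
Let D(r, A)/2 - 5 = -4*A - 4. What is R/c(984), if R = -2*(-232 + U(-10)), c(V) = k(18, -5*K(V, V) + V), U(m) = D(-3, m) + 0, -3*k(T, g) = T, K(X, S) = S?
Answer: -50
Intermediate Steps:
D(r, A) = 2 - 8*A (D(r, A) = 10 + 2*(-4*A - 4) = 10 + 2*(-4 - 4*A) = 10 + (-8 - 8*A) = 2 - 8*A)
k(T, g) = -T/3
U(m) = 2 - 8*m (U(m) = (2 - 8*m) + 0 = 2 - 8*m)
c(V) = -6 (c(V) = -⅓*18 = -6)
R = 300 (R = -2*(-232 + (2 - 8*(-10))) = -2*(-232 + (2 + 80)) = -2*(-232 + 82) = -2*(-150) = 300)
R/c(984) = 300/(-6) = 300*(-⅙) = -50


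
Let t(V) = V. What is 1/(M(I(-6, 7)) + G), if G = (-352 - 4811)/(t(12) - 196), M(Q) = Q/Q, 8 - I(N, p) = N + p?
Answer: 184/5347 ≈ 0.034412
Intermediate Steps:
I(N, p) = 8 - N - p (I(N, p) = 8 - (N + p) = 8 + (-N - p) = 8 - N - p)
M(Q) = 1
G = 5163/184 (G = (-352 - 4811)/(12 - 196) = -5163/(-184) = -5163*(-1/184) = 5163/184 ≈ 28.060)
1/(M(I(-6, 7)) + G) = 1/(1 + 5163/184) = 1/(5347/184) = 184/5347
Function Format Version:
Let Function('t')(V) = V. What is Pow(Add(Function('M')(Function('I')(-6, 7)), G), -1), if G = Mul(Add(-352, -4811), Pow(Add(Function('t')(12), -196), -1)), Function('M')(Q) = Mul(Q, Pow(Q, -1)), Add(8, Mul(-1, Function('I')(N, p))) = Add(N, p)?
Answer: Rational(184, 5347) ≈ 0.034412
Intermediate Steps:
Function('I')(N, p) = Add(8, Mul(-1, N), Mul(-1, p)) (Function('I')(N, p) = Add(8, Mul(-1, Add(N, p))) = Add(8, Add(Mul(-1, N), Mul(-1, p))) = Add(8, Mul(-1, N), Mul(-1, p)))
Function('M')(Q) = 1
G = Rational(5163, 184) (G = Mul(Add(-352, -4811), Pow(Add(12, -196), -1)) = Mul(-5163, Pow(-184, -1)) = Mul(-5163, Rational(-1, 184)) = Rational(5163, 184) ≈ 28.060)
Pow(Add(Function('M')(Function('I')(-6, 7)), G), -1) = Pow(Add(1, Rational(5163, 184)), -1) = Pow(Rational(5347, 184), -1) = Rational(184, 5347)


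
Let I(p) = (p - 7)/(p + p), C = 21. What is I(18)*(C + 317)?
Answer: 1859/18 ≈ 103.28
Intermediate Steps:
I(p) = (-7 + p)/(2*p) (I(p) = (-7 + p)/((2*p)) = (-7 + p)*(1/(2*p)) = (-7 + p)/(2*p))
I(18)*(C + 317) = ((½)*(-7 + 18)/18)*(21 + 317) = ((½)*(1/18)*11)*338 = (11/36)*338 = 1859/18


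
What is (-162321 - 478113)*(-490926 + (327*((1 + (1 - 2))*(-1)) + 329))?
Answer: 314194999098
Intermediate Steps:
(-162321 - 478113)*(-490926 + (327*((1 + (1 - 2))*(-1)) + 329)) = -640434*(-490926 + (327*((1 - 1)*(-1)) + 329)) = -640434*(-490926 + (327*(0*(-1)) + 329)) = -640434*(-490926 + (327*0 + 329)) = -640434*(-490926 + (0 + 329)) = -640434*(-490926 + 329) = -640434*(-490597) = 314194999098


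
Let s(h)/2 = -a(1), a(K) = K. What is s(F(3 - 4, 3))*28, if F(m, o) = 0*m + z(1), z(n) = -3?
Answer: -56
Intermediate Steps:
F(m, o) = -3 (F(m, o) = 0*m - 3 = 0 - 3 = -3)
s(h) = -2 (s(h) = 2*(-1*1) = 2*(-1) = -2)
s(F(3 - 4, 3))*28 = -2*28 = -56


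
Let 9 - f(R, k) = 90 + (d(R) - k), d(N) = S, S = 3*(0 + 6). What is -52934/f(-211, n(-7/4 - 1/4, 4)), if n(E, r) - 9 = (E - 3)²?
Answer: 52934/65 ≈ 814.37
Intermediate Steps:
S = 18 (S = 3*6 = 18)
d(N) = 18
n(E, r) = 9 + (-3 + E)² (n(E, r) = 9 + (E - 3)² = 9 + (-3 + E)²)
f(R, k) = -99 + k (f(R, k) = 9 - (90 + (18 - k)) = 9 - (108 - k) = 9 + (-108 + k) = -99 + k)
-52934/f(-211, n(-7/4 - 1/4, 4)) = -52934/(-99 + (9 + (-3 + (-7/4 - 1/4))²)) = -52934/(-99 + (9 + (-3 + (-7*¼ - 1*¼))²)) = -52934/(-99 + (9 + (-3 + (-7/4 - ¼))²)) = -52934/(-99 + (9 + (-3 - 2)²)) = -52934/(-99 + (9 + (-5)²)) = -52934/(-99 + (9 + 25)) = -52934/(-99 + 34) = -52934/(-65) = -52934*(-1/65) = 52934/65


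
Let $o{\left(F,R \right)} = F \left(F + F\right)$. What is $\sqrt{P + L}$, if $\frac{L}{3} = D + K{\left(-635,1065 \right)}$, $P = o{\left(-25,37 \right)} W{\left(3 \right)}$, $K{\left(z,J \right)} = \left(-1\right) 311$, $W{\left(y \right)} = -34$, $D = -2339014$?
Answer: $5 i \sqrt{282419} \approx 2657.2 i$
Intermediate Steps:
$o{\left(F,R \right)} = 2 F^{2}$ ($o{\left(F,R \right)} = F 2 F = 2 F^{2}$)
$K{\left(z,J \right)} = -311$
$P = -42500$ ($P = 2 \left(-25\right)^{2} \left(-34\right) = 2 \cdot 625 \left(-34\right) = 1250 \left(-34\right) = -42500$)
$L = -7017975$ ($L = 3 \left(-2339014 - 311\right) = 3 \left(-2339325\right) = -7017975$)
$\sqrt{P + L} = \sqrt{-42500 - 7017975} = \sqrt{-7060475} = 5 i \sqrt{282419}$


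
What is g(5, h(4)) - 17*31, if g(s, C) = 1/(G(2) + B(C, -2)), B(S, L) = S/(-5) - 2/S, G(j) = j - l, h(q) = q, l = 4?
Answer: -17401/33 ≈ -527.30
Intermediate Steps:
G(j) = -4 + j (G(j) = j - 1*4 = j - 4 = -4 + j)
B(S, L) = -2/S - S/5 (B(S, L) = S*(-1/5) - 2/S = -S/5 - 2/S = -2/S - S/5)
g(s, C) = 1/(-2 - 2/C - C/5) (g(s, C) = 1/((-4 + 2) + (-2/C - C/5)) = 1/(-2 + (-2/C - C/5)) = 1/(-2 - 2/C - C/5))
g(5, h(4)) - 17*31 = -5*4/(10 + 4*(10 + 4)) - 17*31 = -5*4/(10 + 4*14) - 527 = -5*4/(10 + 56) - 527 = -5*4/66 - 527 = -5*4*1/66 - 527 = -10/33 - 527 = -17401/33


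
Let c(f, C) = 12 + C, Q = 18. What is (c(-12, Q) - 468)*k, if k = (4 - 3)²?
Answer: -438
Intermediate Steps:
k = 1 (k = 1² = 1)
(c(-12, Q) - 468)*k = ((12 + 18) - 468)*1 = (30 - 468)*1 = -438*1 = -438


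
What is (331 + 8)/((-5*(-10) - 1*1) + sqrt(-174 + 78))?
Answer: 16611/2497 - 1356*I*sqrt(6)/2497 ≈ 6.6524 - 1.3302*I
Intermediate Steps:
(331 + 8)/((-5*(-10) - 1*1) + sqrt(-174 + 78)) = 339/((50 - 1) + sqrt(-96)) = 339/(49 + 4*I*sqrt(6))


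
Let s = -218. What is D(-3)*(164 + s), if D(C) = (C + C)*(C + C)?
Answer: -1944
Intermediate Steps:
D(C) = 4*C² (D(C) = (2*C)*(2*C) = 4*C²)
D(-3)*(164 + s) = (4*(-3)²)*(164 - 218) = (4*9)*(-54) = 36*(-54) = -1944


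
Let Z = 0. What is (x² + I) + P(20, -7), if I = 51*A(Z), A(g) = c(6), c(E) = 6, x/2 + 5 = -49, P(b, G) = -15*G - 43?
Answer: 12032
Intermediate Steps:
P(b, G) = -43 - 15*G
x = -108 (x = -10 + 2*(-49) = -10 - 98 = -108)
A(g) = 6
I = 306 (I = 51*6 = 306)
(x² + I) + P(20, -7) = ((-108)² + 306) + (-43 - 15*(-7)) = (11664 + 306) + (-43 + 105) = 11970 + 62 = 12032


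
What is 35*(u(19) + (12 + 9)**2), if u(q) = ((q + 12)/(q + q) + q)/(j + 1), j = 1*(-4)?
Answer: 577745/38 ≈ 15204.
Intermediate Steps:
j = -4
u(q) = -q/3 - (12 + q)/(6*q) (u(q) = ((q + 12)/(q + q) + q)/(-4 + 1) = ((12 + q)/((2*q)) + q)/(-3) = ((12 + q)*(1/(2*q)) + q)*(-1/3) = ((12 + q)/(2*q) + q)*(-1/3) = (q + (12 + q)/(2*q))*(-1/3) = -q/3 - (12 + q)/(6*q))
35*(u(19) + (12 + 9)**2) = 35*((-1/6 - 2/19 - 1/3*19) + (12 + 9)**2) = 35*((-1/6 - 2*1/19 - 19/3) + 21**2) = 35*((-1/6 - 2/19 - 19/3) + 441) = 35*(-251/38 + 441) = 35*(16507/38) = 577745/38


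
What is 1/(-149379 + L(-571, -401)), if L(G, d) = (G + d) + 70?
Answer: -1/150281 ≈ -6.6542e-6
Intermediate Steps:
L(G, d) = 70 + G + d
1/(-149379 + L(-571, -401)) = 1/(-149379 + (70 - 571 - 401)) = 1/(-149379 - 902) = 1/(-150281) = -1/150281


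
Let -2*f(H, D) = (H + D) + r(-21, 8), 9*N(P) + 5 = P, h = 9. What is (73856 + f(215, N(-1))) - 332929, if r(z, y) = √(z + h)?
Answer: -1555081/6 - I*√3 ≈ -2.5918e+5 - 1.732*I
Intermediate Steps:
N(P) = -5/9 + P/9
r(z, y) = √(9 + z) (r(z, y) = √(z + 9) = √(9 + z))
f(H, D) = -D/2 - H/2 - I*√3 (f(H, D) = -((H + D) + √(9 - 21))/2 = -((D + H) + √(-12))/2 = -((D + H) + 2*I*√3)/2 = -(D + H + 2*I*√3)/2 = -D/2 - H/2 - I*√3)
(73856 + f(215, N(-1))) - 332929 = (73856 + (-(-5/9 + (⅑)*(-1))/2 - ½*215 - I*√3)) - 332929 = (73856 + (-(-5/9 - ⅑)/2 - 215/2 - I*√3)) - 332929 = (73856 + (-½*(-⅔) - 215/2 - I*√3)) - 332929 = (73856 + (⅓ - 215/2 - I*√3)) - 332929 = (73856 + (-643/6 - I*√3)) - 332929 = (442493/6 - I*√3) - 332929 = -1555081/6 - I*√3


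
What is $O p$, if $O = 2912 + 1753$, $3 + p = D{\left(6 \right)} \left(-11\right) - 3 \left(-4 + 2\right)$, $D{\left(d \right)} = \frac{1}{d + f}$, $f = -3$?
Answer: $-3110$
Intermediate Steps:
$D{\left(d \right)} = \frac{1}{-3 + d}$ ($D{\left(d \right)} = \frac{1}{d - 3} = \frac{1}{-3 + d}$)
$p = - \frac{2}{3}$ ($p = -3 - \left(3 \left(-4 + 2\right) - \frac{1}{-3 + 6} \left(-11\right)\right) = -3 + \left(\frac{1}{3} \left(-11\right) - -6\right) = -3 + \left(\frac{1}{3} \left(-11\right) + 6\right) = -3 + \left(- \frac{11}{3} + 6\right) = -3 + \frac{7}{3} = - \frac{2}{3} \approx -0.66667$)
$O = 4665$
$O p = 4665 \left(- \frac{2}{3}\right) = -3110$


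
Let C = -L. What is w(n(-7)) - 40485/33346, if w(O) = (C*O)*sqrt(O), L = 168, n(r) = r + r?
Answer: -40485/33346 + 2352*I*sqrt(14) ≈ -1.2141 + 8800.4*I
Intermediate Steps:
n(r) = 2*r
C = -168 (C = -1*168 = -168)
w(O) = -168*O**(3/2) (w(O) = (-168*O)*sqrt(O) = -168*O**(3/2))
w(n(-7)) - 40485/33346 = -168*(-14*I*sqrt(14)) - 40485/33346 = -(-2352)*I*sqrt(14) - 40485/33346 = -(-2352)*I*sqrt(14) - 1*40485/33346 = 2352*I*sqrt(14) - 40485/33346 = -40485/33346 + 2352*I*sqrt(14)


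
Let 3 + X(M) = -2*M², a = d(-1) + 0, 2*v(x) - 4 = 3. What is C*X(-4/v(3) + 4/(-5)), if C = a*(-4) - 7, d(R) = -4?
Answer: -116307/1225 ≈ -94.944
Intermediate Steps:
v(x) = 7/2 (v(x) = 2 + (½)*3 = 2 + 3/2 = 7/2)
a = -4 (a = -4 + 0 = -4)
X(M) = -3 - 2*M²
C = 9 (C = -4*(-4) - 7 = 16 - 7 = 9)
C*X(-4/v(3) + 4/(-5)) = 9*(-3 - 2*(-4/7/2 + 4/(-5))²) = 9*(-3 - 2*(-4*2/7 + 4*(-⅕))²) = 9*(-3 - 2*(-8/7 - ⅘)²) = 9*(-3 - 2*(-68/35)²) = 9*(-3 - 2*4624/1225) = 9*(-3 - 9248/1225) = 9*(-12923/1225) = -116307/1225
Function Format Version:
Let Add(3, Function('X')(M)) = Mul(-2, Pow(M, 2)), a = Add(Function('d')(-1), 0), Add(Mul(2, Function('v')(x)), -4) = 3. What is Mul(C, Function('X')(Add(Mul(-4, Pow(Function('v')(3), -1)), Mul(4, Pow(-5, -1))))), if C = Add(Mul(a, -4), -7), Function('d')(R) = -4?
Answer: Rational(-116307, 1225) ≈ -94.944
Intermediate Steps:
Function('v')(x) = Rational(7, 2) (Function('v')(x) = Add(2, Mul(Rational(1, 2), 3)) = Add(2, Rational(3, 2)) = Rational(7, 2))
a = -4 (a = Add(-4, 0) = -4)
Function('X')(M) = Add(-3, Mul(-2, Pow(M, 2)))
C = 9 (C = Add(Mul(-4, -4), -7) = Add(16, -7) = 9)
Mul(C, Function('X')(Add(Mul(-4, Pow(Function('v')(3), -1)), Mul(4, Pow(-5, -1))))) = Mul(9, Add(-3, Mul(-2, Pow(Add(Mul(-4, Pow(Rational(7, 2), -1)), Mul(4, Pow(-5, -1))), 2)))) = Mul(9, Add(-3, Mul(-2, Pow(Add(Mul(-4, Rational(2, 7)), Mul(4, Rational(-1, 5))), 2)))) = Mul(9, Add(-3, Mul(-2, Pow(Add(Rational(-8, 7), Rational(-4, 5)), 2)))) = Mul(9, Add(-3, Mul(-2, Pow(Rational(-68, 35), 2)))) = Mul(9, Add(-3, Mul(-2, Rational(4624, 1225)))) = Mul(9, Add(-3, Rational(-9248, 1225))) = Mul(9, Rational(-12923, 1225)) = Rational(-116307, 1225)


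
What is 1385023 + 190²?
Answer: 1421123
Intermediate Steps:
1385023 + 190² = 1385023 + 36100 = 1421123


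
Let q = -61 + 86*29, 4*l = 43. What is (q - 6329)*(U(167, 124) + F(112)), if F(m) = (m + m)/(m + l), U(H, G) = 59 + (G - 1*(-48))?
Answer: -445379032/491 ≈ -9.0709e+5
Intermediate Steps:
l = 43/4 (l = (¼)*43 = 43/4 ≈ 10.750)
U(H, G) = 107 + G (U(H, G) = 59 + (G + 48) = 59 + (48 + G) = 107 + G)
F(m) = 2*m/(43/4 + m) (F(m) = (m + m)/(m + 43/4) = (2*m)/(43/4 + m) = 2*m/(43/4 + m))
q = 2433 (q = -61 + 2494 = 2433)
(q - 6329)*(U(167, 124) + F(112)) = (2433 - 6329)*((107 + 124) + 8*112/(43 + 4*112)) = -3896*(231 + 8*112/(43 + 448)) = -3896*(231 + 8*112/491) = -3896*(231 + 8*112*(1/491)) = -3896*(231 + 896/491) = -3896*114317/491 = -445379032/491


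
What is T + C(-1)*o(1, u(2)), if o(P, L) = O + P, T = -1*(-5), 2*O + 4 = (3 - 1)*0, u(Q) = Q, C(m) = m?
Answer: 6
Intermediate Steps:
O = -2 (O = -2 + ((3 - 1)*0)/2 = -2 + (2*0)/2 = -2 + (½)*0 = -2 + 0 = -2)
T = 5
o(P, L) = -2 + P
T + C(-1)*o(1, u(2)) = 5 - (-2 + 1) = 5 - 1*(-1) = 5 + 1 = 6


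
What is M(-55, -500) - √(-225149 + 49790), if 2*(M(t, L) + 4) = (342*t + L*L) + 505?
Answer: 231687/2 - I*√175359 ≈ 1.1584e+5 - 418.76*I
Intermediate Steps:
M(t, L) = 497/2 + L²/2 + 171*t (M(t, L) = -4 + ((342*t + L*L) + 505)/2 = -4 + ((342*t + L²) + 505)/2 = -4 + ((L² + 342*t) + 505)/2 = -4 + (505 + L² + 342*t)/2 = -4 + (505/2 + L²/2 + 171*t) = 497/2 + L²/2 + 171*t)
M(-55, -500) - √(-225149 + 49790) = (497/2 + (½)*(-500)² + 171*(-55)) - √(-225149 + 49790) = (497/2 + (½)*250000 - 9405) - √(-175359) = (497/2 + 125000 - 9405) - I*√175359 = 231687/2 - I*√175359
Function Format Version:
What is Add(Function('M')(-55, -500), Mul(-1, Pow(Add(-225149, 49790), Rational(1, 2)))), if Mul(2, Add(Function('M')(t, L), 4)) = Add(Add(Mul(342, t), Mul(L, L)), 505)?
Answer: Add(Rational(231687, 2), Mul(-1, I, Pow(175359, Rational(1, 2)))) ≈ Add(1.1584e+5, Mul(-418.76, I))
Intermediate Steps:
Function('M')(t, L) = Add(Rational(497, 2), Mul(Rational(1, 2), Pow(L, 2)), Mul(171, t)) (Function('M')(t, L) = Add(-4, Mul(Rational(1, 2), Add(Add(Mul(342, t), Mul(L, L)), 505))) = Add(-4, Mul(Rational(1, 2), Add(Add(Mul(342, t), Pow(L, 2)), 505))) = Add(-4, Mul(Rational(1, 2), Add(Add(Pow(L, 2), Mul(342, t)), 505))) = Add(-4, Mul(Rational(1, 2), Add(505, Pow(L, 2), Mul(342, t)))) = Add(-4, Add(Rational(505, 2), Mul(Rational(1, 2), Pow(L, 2)), Mul(171, t))) = Add(Rational(497, 2), Mul(Rational(1, 2), Pow(L, 2)), Mul(171, t)))
Add(Function('M')(-55, -500), Mul(-1, Pow(Add(-225149, 49790), Rational(1, 2)))) = Add(Add(Rational(497, 2), Mul(Rational(1, 2), Pow(-500, 2)), Mul(171, -55)), Mul(-1, Pow(Add(-225149, 49790), Rational(1, 2)))) = Add(Add(Rational(497, 2), Mul(Rational(1, 2), 250000), -9405), Mul(-1, Pow(-175359, Rational(1, 2)))) = Add(Add(Rational(497, 2), 125000, -9405), Mul(-1, Mul(I, Pow(175359, Rational(1, 2))))) = Add(Rational(231687, 2), Mul(-1, I, Pow(175359, Rational(1, 2))))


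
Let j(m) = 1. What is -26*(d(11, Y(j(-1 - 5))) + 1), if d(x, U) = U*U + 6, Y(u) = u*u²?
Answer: -208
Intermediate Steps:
Y(u) = u³
d(x, U) = 6 + U² (d(x, U) = U² + 6 = 6 + U²)
-26*(d(11, Y(j(-1 - 5))) + 1) = -26*((6 + (1³)²) + 1) = -26*((6 + 1²) + 1) = -26*((6 + 1) + 1) = -26*(7 + 1) = -26*8 = -208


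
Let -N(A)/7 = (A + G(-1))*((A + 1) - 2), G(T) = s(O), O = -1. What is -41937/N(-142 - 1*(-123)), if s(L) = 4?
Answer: 1997/100 ≈ 19.970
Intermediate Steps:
G(T) = 4
N(A) = -7*(-1 + A)*(4 + A) (N(A) = -7*(A + 4)*((A + 1) - 2) = -7*(4 + A)*((1 + A) - 2) = -7*(4 + A)*(-1 + A) = -7*(-1 + A)*(4 + A))
-41937/N(-142 - 1*(-123)) = -41937/(28 - 21*(-142 - 1*(-123)) - 7*(-142 - 1*(-123))²) = -41937/(28 - 21*(-142 + 123) - 7*(-142 + 123)²) = -41937/(28 - 21*(-19) - 7*(-19)²) = -41937/(28 + 399 - 7*361) = -41937/(28 + 399 - 2527) = -41937/(-2100) = -41937*(-1/2100) = 1997/100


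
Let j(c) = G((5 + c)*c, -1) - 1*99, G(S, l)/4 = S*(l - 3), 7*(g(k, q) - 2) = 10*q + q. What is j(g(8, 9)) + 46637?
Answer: 2012778/49 ≈ 41077.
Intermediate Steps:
g(k, q) = 2 + 11*q/7 (g(k, q) = 2 + (10*q + q)/7 = 2 + (11*q)/7 = 2 + 11*q/7)
G(S, l) = 4*S*(-3 + l) (G(S, l) = 4*(S*(l - 3)) = 4*(S*(-3 + l)) = 4*S*(-3 + l))
j(c) = -99 - 16*c*(5 + c) (j(c) = 4*((5 + c)*c)*(-3 - 1) - 1*99 = 4*(c*(5 + c))*(-4) - 99 = -16*c*(5 + c) - 99 = -99 - 16*c*(5 + c))
j(g(8, 9)) + 46637 = (-99 - 16*(2 + (11/7)*9)*(5 + (2 + (11/7)*9))) + 46637 = (-99 - 16*(2 + 99/7)*(5 + (2 + 99/7))) + 46637 = (-99 - 16*113/7*(5 + 113/7)) + 46637 = (-99 - 16*113/7*148/7) + 46637 = (-99 - 267584/49) + 46637 = -272435/49 + 46637 = 2012778/49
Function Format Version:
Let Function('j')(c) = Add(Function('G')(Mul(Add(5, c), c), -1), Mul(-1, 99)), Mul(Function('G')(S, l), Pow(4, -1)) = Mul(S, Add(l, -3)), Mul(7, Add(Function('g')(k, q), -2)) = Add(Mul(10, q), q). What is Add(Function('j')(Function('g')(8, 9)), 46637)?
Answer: Rational(2012778, 49) ≈ 41077.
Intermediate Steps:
Function('g')(k, q) = Add(2, Mul(Rational(11, 7), q)) (Function('g')(k, q) = Add(2, Mul(Rational(1, 7), Add(Mul(10, q), q))) = Add(2, Mul(Rational(1, 7), Mul(11, q))) = Add(2, Mul(Rational(11, 7), q)))
Function('G')(S, l) = Mul(4, S, Add(-3, l)) (Function('G')(S, l) = Mul(4, Mul(S, Add(l, -3))) = Mul(4, Mul(S, Add(-3, l))) = Mul(4, S, Add(-3, l)))
Function('j')(c) = Add(-99, Mul(-16, c, Add(5, c))) (Function('j')(c) = Add(Mul(4, Mul(Add(5, c), c), Add(-3, -1)), Mul(-1, 99)) = Add(Mul(4, Mul(c, Add(5, c)), -4), -99) = Add(Mul(-16, c, Add(5, c)), -99) = Add(-99, Mul(-16, c, Add(5, c))))
Add(Function('j')(Function('g')(8, 9)), 46637) = Add(Add(-99, Mul(-16, Add(2, Mul(Rational(11, 7), 9)), Add(5, Add(2, Mul(Rational(11, 7), 9))))), 46637) = Add(Add(-99, Mul(-16, Add(2, Rational(99, 7)), Add(5, Add(2, Rational(99, 7))))), 46637) = Add(Add(-99, Mul(-16, Rational(113, 7), Add(5, Rational(113, 7)))), 46637) = Add(Add(-99, Mul(-16, Rational(113, 7), Rational(148, 7))), 46637) = Add(Add(-99, Rational(-267584, 49)), 46637) = Add(Rational(-272435, 49), 46637) = Rational(2012778, 49)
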